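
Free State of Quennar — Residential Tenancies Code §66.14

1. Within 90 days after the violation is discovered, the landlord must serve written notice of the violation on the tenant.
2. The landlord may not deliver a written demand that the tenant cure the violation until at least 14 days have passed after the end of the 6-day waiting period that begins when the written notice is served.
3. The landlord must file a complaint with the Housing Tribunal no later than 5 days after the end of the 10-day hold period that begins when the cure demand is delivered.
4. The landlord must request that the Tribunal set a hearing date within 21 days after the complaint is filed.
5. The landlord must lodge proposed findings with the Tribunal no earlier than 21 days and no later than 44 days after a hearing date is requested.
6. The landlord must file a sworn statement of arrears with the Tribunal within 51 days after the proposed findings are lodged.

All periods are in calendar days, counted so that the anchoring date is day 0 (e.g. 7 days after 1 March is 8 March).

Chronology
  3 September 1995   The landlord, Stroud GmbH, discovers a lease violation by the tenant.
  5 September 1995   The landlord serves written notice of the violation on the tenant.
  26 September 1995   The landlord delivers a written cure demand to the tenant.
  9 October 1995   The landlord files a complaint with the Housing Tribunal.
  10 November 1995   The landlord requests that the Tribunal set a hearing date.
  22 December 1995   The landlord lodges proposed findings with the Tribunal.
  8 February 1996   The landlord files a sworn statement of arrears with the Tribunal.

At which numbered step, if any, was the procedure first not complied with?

Step 1: 90 days after 3 September 1995 (when the violation is discovered) is 2 December 1995; 5 September 1995 is within that limit.
Step 2: the earliest permitted date is 14 days after 11 September 1995 (end of the 6-day waiting period, which began when the written notice is served on 5 September 1995), i.e. 25 September 1995; done 26 September 1995, after the minimum wait.
Step 3: 5 days after 6 October 1995 (end of the 10-day hold period, which began when the cure demand is delivered on 26 September 1995) is 11 October 1995; done 9 October 1995 — timely.
Step 4: 21 days after 9 October 1995 (when the complaint is filed) is 30 October 1995; not done until 10 November 1995, 11 days after the deadline.
That is the first point of non-compliance.

Step 4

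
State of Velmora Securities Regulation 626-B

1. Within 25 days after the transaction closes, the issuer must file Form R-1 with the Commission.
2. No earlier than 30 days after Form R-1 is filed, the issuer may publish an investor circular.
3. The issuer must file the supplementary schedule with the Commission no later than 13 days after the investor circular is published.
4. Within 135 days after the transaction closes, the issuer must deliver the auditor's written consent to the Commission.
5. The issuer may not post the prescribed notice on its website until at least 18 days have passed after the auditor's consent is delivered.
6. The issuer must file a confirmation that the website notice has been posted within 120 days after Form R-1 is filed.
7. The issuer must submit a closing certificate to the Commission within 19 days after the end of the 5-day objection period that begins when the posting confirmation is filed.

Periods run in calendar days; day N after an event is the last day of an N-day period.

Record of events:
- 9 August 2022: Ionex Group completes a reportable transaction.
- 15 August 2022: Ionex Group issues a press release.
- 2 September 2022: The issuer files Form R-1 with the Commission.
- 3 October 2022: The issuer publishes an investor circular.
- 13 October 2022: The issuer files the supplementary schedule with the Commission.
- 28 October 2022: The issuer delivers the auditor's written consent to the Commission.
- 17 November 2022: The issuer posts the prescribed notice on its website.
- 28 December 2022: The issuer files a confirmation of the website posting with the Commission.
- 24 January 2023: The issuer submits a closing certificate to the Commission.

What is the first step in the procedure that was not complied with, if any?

Step 7

Step 1 — counting 25 days from 9 August 2022 (when the transaction closes) gives a deadline of 3 September 2022; done 2 September 2022 — timely.
Step 2 — must wait 30 days from 2 September 2022 (when Form R-1 is filed), so not before 2 October 2022; 3 October 2022 is on or after that date.
Step 3 — counting 13 days from 3 October 2022 (when the investor circular is published) gives a deadline of 16 October 2022; done 13 October 2022 — timely.
Step 4 — counting 135 days from 9 August 2022 (when the transaction closes) gives a deadline of 22 December 2022; completed 28 October 2022, before the deadline.
Step 5 — must wait 18 days from 28 October 2022 (when the auditor's consent is delivered), so not before 15 November 2022; 17 November 2022 is on or after that date.
Step 6 — counting 120 days from 2 September 2022 (when Form R-1 is filed) gives a deadline of 31 December 2022; 28 December 2022 is within that limit.
Step 7 — counting 19 days from 2 January 2023 (end of the 5-day objection period, which began when the posting confirmation is filed on 28 December 2022) gives a deadline of 21 January 2023; 24 January 2023 misses that deadline by 3 days.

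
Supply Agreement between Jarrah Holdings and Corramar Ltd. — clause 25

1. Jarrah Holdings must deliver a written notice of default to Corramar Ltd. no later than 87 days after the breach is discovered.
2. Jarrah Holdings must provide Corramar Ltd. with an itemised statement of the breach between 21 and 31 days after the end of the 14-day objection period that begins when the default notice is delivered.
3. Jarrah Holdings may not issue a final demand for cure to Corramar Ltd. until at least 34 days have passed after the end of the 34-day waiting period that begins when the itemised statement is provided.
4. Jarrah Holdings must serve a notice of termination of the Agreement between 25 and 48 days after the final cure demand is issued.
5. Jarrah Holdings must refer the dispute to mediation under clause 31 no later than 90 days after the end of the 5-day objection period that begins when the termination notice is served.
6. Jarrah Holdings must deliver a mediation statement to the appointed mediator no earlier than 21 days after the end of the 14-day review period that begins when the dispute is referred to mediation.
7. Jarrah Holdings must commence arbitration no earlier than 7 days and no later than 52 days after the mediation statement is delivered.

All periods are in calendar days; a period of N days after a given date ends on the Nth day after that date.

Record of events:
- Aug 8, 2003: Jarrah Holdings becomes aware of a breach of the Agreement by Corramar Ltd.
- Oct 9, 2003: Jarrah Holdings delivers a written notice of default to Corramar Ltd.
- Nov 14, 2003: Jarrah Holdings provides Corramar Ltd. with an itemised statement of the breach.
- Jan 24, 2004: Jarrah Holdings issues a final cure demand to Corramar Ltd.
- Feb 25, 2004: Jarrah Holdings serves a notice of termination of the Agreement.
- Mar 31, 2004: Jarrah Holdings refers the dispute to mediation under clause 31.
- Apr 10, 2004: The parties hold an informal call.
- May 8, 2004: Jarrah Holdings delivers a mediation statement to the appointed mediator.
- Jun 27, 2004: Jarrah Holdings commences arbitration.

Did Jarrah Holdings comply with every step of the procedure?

Yes

(1) due by Aug 8, 2003 + 87 days = Nov 3, 2003; completed Oct 9, 2003, before the deadline.
(2) the permitted window runs from Oct 23, 2003 + 21 = Nov 13, 2003 to Oct 23, 2003 + 31 = Nov 23, 2003; done Nov 14, 2003 — within the window.
(3) permitted from Dec 18, 2003 + 34 days = Jan 21, 2004 onward; done Jan 24, 2004, after the minimum wait.
(4) the permitted window runs from Jan 24, 2004 + 25 = Feb 18, 2004 to Jan 24, 2004 + 48 = Mar 12, 2004; done Feb 25, 2004, which is between those dates.
(5) due by Mar 1, 2004 + 90 days = May 30, 2004; Mar 31, 2004 is within that limit.
(6) permitted from Apr 14, 2004 + 21 days = May 5, 2004 onward; May 8, 2004 is on or after that date.
(7) the permitted window runs from May 8, 2004 + 7 = May 15, 2004 to May 8, 2004 + 52 = Jun 29, 2004; Jun 27, 2004 falls inside that range.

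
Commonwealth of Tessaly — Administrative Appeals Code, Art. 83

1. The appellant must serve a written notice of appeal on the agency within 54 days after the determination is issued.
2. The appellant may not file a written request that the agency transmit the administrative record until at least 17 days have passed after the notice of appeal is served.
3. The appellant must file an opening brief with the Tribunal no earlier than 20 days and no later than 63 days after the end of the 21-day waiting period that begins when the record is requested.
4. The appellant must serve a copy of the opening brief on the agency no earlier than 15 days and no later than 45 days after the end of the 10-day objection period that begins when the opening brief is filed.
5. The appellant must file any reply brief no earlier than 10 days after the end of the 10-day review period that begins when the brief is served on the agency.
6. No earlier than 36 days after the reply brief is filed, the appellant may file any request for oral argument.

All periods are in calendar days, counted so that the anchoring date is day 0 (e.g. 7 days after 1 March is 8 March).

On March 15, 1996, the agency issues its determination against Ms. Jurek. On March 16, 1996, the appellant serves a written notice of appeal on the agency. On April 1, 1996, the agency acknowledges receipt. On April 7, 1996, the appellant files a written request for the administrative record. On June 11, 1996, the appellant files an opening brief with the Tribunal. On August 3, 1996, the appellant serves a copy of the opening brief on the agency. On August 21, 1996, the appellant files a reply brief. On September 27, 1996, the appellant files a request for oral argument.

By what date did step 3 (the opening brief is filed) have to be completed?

The record is requested on April 7, 1996; the 21-day waiting period therefore ends April 28, 1996, and step 3 runs from that date. The window is 20–63 days after April 28, 1996; it closes on June 30, 1996.

June 30, 1996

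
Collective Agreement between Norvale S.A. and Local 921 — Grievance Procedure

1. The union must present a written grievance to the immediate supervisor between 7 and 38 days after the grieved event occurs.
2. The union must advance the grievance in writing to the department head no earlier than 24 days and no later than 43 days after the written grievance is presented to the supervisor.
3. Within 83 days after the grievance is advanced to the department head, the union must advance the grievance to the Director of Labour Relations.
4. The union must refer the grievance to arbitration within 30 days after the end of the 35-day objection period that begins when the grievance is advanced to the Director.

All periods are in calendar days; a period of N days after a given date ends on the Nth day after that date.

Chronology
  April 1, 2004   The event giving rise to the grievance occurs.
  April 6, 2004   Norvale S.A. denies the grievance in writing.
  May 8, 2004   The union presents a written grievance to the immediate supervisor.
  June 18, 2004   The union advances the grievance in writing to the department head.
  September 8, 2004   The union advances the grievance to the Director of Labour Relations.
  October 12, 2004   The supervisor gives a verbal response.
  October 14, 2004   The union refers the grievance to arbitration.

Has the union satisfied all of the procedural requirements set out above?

(1) the permitted window runs from April 1, 2004 + 7 = April 8, 2004 to April 1, 2004 + 38 = May 9, 2004; May 8, 2004 falls inside that range.
(2) the permitted window runs from May 8, 2004 + 24 = June 1, 2004 to May 8, 2004 + 43 = June 20, 2004; June 18, 2004 falls inside that range.
(3) due by June 18, 2004 + 83 days = September 9, 2004; completed September 8, 2004, before the deadline.
(4) due by October 13, 2004 + 30 days = November 12, 2004; October 14, 2004 is within that limit.

Yes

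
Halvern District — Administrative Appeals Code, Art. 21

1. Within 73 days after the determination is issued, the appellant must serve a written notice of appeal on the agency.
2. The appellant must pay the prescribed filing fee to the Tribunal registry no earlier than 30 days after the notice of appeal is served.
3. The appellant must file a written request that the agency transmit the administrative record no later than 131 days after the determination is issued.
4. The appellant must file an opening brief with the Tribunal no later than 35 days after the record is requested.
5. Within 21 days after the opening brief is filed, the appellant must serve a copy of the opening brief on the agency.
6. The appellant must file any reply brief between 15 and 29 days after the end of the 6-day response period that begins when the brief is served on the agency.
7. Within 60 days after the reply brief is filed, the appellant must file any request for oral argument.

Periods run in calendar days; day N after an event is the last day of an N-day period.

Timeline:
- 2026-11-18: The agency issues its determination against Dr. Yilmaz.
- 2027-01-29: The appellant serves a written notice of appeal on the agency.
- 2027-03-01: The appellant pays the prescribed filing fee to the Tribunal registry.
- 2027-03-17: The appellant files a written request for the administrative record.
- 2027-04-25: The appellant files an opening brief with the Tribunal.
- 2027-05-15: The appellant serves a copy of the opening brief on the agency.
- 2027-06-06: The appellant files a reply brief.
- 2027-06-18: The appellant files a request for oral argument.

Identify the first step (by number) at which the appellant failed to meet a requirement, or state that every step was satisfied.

Step 4

Step 1: 73 days after 2026-11-18 (when the determination is issued) is 2027-01-30; 2027-01-29 is within that limit.
Step 2: the earliest permitted date is 30 days after 2027-01-29 (when the notice of appeal is served), i.e. 2027-02-28; done 2027-03-01, after the minimum wait.
Step 3: 131 days after 2026-11-18 (when the determination is issued) is 2027-03-29; done 2027-03-17 — timely.
Step 4: 35 days after 2027-03-17 (when the record is requested) is 2027-04-21; 2027-04-25 misses that deadline by 4 days.
Later steps need not be reached.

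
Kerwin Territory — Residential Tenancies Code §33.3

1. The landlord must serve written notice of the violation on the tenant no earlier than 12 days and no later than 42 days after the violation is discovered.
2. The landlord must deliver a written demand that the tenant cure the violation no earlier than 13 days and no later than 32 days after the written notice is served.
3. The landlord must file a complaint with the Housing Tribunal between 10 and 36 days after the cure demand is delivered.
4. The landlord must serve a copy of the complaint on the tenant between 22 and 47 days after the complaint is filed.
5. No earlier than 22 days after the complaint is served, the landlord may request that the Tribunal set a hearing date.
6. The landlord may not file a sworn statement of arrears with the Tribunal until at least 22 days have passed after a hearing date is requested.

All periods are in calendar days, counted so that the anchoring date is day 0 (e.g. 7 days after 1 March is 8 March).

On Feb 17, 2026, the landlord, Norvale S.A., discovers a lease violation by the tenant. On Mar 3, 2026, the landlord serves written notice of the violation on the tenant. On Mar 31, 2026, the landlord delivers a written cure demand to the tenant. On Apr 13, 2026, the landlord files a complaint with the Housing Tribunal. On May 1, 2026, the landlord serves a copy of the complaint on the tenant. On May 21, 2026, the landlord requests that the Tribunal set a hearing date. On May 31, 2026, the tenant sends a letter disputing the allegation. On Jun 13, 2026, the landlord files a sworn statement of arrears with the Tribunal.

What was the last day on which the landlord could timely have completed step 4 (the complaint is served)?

May 30, 2026

Step 4 runs from Apr 13, 2026, when the complaint is filed. The window is 22–47 days after Apr 13, 2026; it closes on May 30, 2026.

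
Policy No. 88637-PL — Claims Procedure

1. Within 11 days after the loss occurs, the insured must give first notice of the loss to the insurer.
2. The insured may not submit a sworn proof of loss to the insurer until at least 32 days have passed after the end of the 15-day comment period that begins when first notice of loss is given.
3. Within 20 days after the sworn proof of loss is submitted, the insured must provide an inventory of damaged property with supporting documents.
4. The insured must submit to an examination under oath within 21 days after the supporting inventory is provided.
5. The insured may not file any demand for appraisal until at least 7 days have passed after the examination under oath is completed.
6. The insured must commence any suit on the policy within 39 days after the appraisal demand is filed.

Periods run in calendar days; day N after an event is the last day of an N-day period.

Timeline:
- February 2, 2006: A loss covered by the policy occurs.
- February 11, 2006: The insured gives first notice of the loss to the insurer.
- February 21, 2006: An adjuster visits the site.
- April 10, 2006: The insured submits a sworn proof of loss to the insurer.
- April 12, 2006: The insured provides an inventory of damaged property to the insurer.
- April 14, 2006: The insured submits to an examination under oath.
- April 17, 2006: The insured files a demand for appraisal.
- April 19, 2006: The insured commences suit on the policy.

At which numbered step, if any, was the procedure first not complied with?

Step 5

(1) due by February 2, 2006 + 11 days = February 13, 2006; done February 11, 2006 — timely.
(2) permitted from February 26, 2006 + 32 days = March 30, 2006 onward; done April 10, 2006, after the minimum wait.
(3) due by April 10, 2006 + 20 days = April 30, 2006; completed April 12, 2006, before the deadline.
(4) due by April 12, 2006 + 21 days = May 3, 2006; completed April 14, 2006, before the deadline.
(5) permitted from April 14, 2006 + 7 days = April 21, 2006 onward; acted on April 17, 2006, 4 days prematurely.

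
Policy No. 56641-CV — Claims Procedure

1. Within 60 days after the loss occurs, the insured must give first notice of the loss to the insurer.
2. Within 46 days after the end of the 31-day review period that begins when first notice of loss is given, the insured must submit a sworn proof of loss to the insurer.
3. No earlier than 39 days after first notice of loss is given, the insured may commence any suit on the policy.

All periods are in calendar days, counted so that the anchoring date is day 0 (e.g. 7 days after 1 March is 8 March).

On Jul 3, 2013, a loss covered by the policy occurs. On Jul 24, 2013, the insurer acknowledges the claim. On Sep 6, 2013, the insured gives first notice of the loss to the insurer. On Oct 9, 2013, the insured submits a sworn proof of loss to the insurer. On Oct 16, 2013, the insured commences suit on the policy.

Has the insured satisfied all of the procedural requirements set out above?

No

Step 1: 60 days after Jul 3, 2013 (when the loss occurs) is Sep 1, 2013; done Sep 6, 2013 — 5 days late.
The procedure was therefore not followed at step 1.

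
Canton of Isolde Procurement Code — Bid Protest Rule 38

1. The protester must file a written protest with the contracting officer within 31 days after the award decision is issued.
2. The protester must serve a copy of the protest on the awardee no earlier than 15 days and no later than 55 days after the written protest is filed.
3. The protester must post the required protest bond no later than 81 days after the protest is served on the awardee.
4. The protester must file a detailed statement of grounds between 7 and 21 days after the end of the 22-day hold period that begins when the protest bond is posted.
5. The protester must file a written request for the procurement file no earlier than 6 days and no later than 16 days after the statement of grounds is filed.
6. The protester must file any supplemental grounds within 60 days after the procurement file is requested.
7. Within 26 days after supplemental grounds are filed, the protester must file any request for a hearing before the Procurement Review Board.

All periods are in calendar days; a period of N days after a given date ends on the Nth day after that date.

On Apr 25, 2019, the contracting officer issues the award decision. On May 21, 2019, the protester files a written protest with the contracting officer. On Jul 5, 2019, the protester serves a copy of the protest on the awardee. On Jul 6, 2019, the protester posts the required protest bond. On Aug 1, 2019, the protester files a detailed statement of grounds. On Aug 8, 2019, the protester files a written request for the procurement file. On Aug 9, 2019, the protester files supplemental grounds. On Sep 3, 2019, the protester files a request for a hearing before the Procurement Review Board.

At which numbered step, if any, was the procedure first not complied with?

Step 4

(1) due by Apr 25, 2019 + 31 days = May 26, 2019; completed May 21, 2019, before the deadline.
(2) the permitted window runs from May 21, 2019 + 15 = Jun 5, 2019 to May 21, 2019 + 55 = Jul 15, 2019; Jul 5, 2019 falls inside that range.
(3) due by Jul 5, 2019 + 81 days = Sep 24, 2019; Jul 6, 2019 is within that limit.
(4) the permitted window runs from Jul 28, 2019 + 7 = Aug 4, 2019 to Jul 28, 2019 + 21 = Aug 18, 2019; done Aug 1, 2019 — 3 days before the window opened.
No need to go further; step 4 was not satisfied.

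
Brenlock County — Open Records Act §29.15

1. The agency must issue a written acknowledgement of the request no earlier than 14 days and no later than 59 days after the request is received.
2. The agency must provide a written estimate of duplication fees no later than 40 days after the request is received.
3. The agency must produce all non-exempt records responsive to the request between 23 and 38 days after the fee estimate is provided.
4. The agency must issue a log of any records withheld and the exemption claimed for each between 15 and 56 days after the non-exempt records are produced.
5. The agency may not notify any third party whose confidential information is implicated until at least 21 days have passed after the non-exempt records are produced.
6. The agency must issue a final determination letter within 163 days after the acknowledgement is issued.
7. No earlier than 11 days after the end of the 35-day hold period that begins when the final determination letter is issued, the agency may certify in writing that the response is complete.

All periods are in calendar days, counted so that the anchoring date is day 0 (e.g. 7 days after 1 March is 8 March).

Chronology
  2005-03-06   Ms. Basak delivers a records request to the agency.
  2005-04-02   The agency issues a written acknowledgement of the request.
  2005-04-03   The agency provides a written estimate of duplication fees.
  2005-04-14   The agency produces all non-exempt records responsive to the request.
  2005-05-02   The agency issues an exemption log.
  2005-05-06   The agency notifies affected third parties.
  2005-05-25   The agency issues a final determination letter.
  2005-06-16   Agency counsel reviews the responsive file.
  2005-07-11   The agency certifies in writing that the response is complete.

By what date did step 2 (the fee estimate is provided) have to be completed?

Step 2 runs from 2005-03-06, when the request is received. 40 days after 2005-03-06 is 2005-04-15.

2005-04-15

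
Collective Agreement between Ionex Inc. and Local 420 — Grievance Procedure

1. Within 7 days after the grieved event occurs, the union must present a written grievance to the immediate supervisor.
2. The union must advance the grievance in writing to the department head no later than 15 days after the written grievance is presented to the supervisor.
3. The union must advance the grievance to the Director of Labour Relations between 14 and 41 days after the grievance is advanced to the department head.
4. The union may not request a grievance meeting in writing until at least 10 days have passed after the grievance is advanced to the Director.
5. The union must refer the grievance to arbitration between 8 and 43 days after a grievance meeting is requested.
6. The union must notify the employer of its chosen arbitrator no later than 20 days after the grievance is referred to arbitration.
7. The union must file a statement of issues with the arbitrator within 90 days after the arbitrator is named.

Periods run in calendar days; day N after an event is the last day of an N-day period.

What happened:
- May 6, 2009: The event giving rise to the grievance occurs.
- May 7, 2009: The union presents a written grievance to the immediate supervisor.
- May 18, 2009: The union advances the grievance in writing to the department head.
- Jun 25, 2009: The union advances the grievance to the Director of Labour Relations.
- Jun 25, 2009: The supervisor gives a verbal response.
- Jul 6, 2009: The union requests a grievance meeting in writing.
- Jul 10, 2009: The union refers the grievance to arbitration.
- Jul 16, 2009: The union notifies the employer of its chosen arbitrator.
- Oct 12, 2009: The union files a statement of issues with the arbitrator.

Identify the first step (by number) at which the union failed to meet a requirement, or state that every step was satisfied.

Step 5

(1) due by May 6, 2009 + 7 days = May 13, 2009; done May 7, 2009 — timely.
(2) due by May 7, 2009 + 15 days = May 22, 2009; done May 18, 2009 — timely.
(3) the permitted window runs from May 18, 2009 + 14 = Jun 1, 2009 to May 18, 2009 + 41 = Jun 28, 2009; done Jun 25, 2009, which is between those dates.
(4) permitted from Jun 25, 2009 + 10 days = Jul 5, 2009 onward; Jul 6, 2009 is on or after that date.
(5) the permitted window runs from Jul 6, 2009 + 8 = Jul 14, 2009 to Jul 6, 2009 + 43 = Aug 18, 2009; Jul 10, 2009 is 4 days too early.
No need to go further; step 5 was not satisfied.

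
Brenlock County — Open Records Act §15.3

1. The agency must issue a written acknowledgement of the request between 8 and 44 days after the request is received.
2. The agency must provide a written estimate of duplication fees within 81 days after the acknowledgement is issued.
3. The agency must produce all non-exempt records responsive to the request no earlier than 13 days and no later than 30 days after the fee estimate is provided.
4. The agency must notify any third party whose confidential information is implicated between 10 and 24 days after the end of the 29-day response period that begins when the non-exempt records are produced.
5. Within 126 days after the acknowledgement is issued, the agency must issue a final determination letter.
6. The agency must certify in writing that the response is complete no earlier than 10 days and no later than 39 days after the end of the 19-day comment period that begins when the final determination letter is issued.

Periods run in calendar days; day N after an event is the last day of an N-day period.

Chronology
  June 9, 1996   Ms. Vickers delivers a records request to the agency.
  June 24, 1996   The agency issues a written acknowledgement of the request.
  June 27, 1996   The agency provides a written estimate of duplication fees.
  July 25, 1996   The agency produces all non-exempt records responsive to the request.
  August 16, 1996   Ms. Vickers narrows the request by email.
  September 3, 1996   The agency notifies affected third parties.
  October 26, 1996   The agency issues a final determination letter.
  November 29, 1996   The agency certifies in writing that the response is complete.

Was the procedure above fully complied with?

Yes

Step 1 — 8 and 44 days from June 9, 1996 (when the request is received) are June 17, 1996 and July 23, 1996 respectively; June 24, 1996 falls inside that range.
Step 2 — counting 81 days from June 24, 1996 (when the acknowledgement is issued) gives a deadline of September 13, 1996; June 27, 1996 is within that limit.
Step 3 — 13 and 30 days from June 27, 1996 (when the fee estimate is provided) are July 10, 1996 and July 27, 1996 respectively; done July 25, 1996 — within the window.
Step 4 — 10 and 24 days from August 23, 1996 (end of the 29-day response period, which began when the non-exempt records are produced on July 25, 1996) are September 2, 1996 and September 16, 1996 respectively; September 3, 1996 falls inside that range.
Step 5 — counting 126 days from June 24, 1996 (when the acknowledgement is issued) gives a deadline of October 28, 1996; October 26, 1996 is within that limit.
Step 6 — 10 and 39 days from November 14, 1996 (end of the 19-day comment period, which began when the final determination letter is issued on October 26, 1996) are November 24, 1996 and December 23, 1996 respectively; November 29, 1996 falls inside that range.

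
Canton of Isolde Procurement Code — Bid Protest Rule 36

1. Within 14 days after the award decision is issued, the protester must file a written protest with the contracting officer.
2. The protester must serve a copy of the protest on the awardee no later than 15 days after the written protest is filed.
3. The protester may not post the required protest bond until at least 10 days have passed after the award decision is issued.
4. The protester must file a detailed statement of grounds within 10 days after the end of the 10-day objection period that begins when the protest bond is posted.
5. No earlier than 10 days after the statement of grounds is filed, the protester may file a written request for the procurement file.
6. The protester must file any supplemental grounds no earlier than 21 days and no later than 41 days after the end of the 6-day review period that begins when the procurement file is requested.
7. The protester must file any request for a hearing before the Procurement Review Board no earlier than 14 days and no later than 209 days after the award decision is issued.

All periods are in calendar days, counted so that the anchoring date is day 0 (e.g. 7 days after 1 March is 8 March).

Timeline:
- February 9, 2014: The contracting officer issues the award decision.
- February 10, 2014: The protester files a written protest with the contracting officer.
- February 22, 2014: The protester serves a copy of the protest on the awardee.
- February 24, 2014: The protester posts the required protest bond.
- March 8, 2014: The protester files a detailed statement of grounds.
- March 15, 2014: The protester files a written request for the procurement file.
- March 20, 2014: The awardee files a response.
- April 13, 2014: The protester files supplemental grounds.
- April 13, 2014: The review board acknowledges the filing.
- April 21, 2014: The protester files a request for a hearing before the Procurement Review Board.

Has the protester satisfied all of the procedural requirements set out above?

No

Step 1: 14 days after February 9, 2014 (when the award decision is issued) is February 23, 2014; done February 10, 2014 — timely.
Step 2: 15 days after February 10, 2014 (when the written protest is filed) is February 25, 2014; February 22, 2014 is within that limit.
Step 3: the earliest permitted date is 10 days after February 9, 2014 (when the award decision is issued), i.e. February 19, 2014; done February 24, 2014 — permitted.
Step 4: 10 days after March 6, 2014 (end of the 10-day objection period, which began when the protest bond is posted on February 24, 2014) is March 16, 2014; completed March 8, 2014, before the deadline.
Step 5: the earliest permitted date is 10 days after March 8, 2014 (when the statement of grounds is filed), i.e. March 18, 2014; March 15, 2014 is 3 days before the earliest permitted date.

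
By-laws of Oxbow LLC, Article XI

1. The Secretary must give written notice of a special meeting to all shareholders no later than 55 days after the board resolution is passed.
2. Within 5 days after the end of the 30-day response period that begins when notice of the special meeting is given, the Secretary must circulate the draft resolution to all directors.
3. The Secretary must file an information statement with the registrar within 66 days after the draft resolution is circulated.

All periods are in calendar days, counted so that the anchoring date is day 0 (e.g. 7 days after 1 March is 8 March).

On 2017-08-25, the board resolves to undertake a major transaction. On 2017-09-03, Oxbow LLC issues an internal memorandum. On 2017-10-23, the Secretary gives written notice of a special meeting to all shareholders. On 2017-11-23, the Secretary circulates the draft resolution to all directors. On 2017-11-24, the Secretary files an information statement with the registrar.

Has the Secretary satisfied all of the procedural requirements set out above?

Step 1: 55 days after 2017-08-25 (when the board resolution is passed) is 2017-10-19; done 2017-10-23 — 4 days late.
That is the first point of non-compliance.

No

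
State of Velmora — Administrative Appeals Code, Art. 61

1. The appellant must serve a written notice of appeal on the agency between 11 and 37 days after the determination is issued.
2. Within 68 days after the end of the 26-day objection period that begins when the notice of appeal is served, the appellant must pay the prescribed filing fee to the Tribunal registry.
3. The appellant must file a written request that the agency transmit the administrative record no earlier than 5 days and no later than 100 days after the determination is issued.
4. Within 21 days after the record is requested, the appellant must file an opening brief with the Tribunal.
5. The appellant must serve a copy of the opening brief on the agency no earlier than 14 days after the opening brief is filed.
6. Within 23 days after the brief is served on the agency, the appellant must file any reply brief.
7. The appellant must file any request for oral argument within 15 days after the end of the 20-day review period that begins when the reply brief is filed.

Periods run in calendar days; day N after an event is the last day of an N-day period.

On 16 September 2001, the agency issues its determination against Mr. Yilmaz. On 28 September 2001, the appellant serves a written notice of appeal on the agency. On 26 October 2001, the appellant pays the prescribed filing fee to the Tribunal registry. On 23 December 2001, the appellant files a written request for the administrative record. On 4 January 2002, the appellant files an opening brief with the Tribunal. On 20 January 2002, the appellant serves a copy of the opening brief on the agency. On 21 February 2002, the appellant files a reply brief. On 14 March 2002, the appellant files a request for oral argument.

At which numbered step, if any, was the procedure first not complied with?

(1) the permitted window runs from 16 September 2001 + 11 = 27 September 2001 to 16 September 2001 + 37 = 23 October 2001; done 28 September 2001 — within the window.
(2) due by 24 October 2001 + 68 days = 31 December 2001; done 26 October 2001 — timely.
(3) the permitted window runs from 16 September 2001 + 5 = 21 September 2001 to 16 September 2001 + 100 = 25 December 2001; done 23 December 2001, which is between those dates.
(4) due by 23 December 2001 + 21 days = 13 January 2002; 4 January 2002 is within that limit.
(5) permitted from 4 January 2002 + 14 days = 18 January 2002 onward; 20 January 2002 is on or after that date.
(6) due by 20 January 2002 + 23 days = 12 February 2002; not done until 21 February 2002, 9 days after the deadline.
Later steps need not be reached.

Step 6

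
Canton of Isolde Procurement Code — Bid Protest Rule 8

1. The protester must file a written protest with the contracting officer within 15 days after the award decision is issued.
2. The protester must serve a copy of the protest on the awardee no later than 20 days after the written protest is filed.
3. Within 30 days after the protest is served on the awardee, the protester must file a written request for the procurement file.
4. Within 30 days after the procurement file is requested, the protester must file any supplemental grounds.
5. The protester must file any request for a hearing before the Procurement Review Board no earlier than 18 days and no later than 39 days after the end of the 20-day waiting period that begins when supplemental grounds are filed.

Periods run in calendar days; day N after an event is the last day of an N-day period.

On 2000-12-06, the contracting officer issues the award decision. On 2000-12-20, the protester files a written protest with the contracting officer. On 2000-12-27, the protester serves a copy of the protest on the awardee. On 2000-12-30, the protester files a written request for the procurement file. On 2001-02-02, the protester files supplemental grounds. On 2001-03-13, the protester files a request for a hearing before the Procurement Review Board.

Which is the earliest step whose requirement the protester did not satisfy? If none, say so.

Step 4

Step 1: 15 days after 2000-12-06 (when the award decision is issued) is 2000-12-21; done 2000-12-20 — timely.
Step 2: 20 days after 2000-12-20 (when the written protest is filed) is 2001-01-09; completed 2000-12-27, before the deadline.
Step 3: 30 days after 2000-12-27 (when the protest is served on the awardee) is 2001-01-26; completed 2000-12-30, before the deadline.
Step 4: 30 days after 2000-12-30 (when the procurement file is requested) is 2001-01-29; done 2001-02-02 — 4 days late.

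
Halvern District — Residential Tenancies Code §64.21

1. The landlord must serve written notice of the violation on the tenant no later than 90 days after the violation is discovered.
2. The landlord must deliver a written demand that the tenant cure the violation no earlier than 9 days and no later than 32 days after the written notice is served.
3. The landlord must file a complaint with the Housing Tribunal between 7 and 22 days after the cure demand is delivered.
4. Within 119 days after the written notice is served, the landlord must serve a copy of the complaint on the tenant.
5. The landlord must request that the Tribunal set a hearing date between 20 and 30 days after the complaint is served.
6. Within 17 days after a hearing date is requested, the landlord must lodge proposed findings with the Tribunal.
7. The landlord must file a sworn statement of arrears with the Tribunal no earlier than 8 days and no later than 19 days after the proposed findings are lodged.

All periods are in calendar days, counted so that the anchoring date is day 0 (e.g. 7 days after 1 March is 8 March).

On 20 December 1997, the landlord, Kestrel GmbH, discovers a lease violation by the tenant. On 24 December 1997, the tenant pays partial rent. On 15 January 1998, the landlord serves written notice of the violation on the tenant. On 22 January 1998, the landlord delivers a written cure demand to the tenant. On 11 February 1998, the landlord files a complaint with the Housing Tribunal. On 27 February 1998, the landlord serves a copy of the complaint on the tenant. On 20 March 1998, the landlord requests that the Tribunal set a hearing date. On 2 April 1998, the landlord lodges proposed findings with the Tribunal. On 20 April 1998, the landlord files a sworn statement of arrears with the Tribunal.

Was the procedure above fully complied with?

Step 1 — counting 90 days from 20 December 1997 (when the violation is discovered) gives a deadline of 20 March 1998; 15 January 1998 is within that limit.
Step 2 — 9 and 32 days from 15 January 1998 (when the written notice is served) are 24 January 1998 and 16 February 1998 respectively; done 22 January 1998 — 2 days before the window opened.

No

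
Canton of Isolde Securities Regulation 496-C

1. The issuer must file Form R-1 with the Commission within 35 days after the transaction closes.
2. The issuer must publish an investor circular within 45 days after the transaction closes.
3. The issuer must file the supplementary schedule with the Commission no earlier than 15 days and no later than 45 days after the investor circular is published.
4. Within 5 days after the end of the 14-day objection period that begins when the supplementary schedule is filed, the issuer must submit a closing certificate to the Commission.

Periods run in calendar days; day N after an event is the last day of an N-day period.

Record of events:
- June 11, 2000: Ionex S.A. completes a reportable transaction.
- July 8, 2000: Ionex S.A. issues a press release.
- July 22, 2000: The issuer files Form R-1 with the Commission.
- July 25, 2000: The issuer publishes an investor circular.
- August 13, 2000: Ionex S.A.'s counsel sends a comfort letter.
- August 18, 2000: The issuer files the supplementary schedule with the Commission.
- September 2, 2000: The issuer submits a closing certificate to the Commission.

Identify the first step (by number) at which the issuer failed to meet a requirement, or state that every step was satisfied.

Step 1 — counting 35 days from June 11, 2000 (when the transaction closes) gives a deadline of July 16, 2000; not done until July 22, 2000, 6 days after the deadline.

Step 1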